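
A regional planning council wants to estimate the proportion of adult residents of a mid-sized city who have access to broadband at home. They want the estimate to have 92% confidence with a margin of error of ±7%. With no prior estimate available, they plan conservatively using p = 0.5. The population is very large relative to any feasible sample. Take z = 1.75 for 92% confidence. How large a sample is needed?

With p = 0.5, p(1−p) = 0.25.
n = z²·p(1−p)/E² = 1.75² × 0.2500 / 0.070² = 3.0625 × 0.2500 / 0.004900 ≈ 156.25.
Rounding up gives n = 157.

157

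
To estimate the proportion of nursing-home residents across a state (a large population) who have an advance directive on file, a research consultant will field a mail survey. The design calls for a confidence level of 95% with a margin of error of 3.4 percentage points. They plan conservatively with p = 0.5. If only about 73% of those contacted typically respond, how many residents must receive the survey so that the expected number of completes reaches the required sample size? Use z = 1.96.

Completed interviews needed: n₀ = 1.96² × 0.2500 / 0.034² ≈ 830.80 → 831.
At a 73% response rate, contacts needed = 831 / 0.73 ≈ 1138.36 → 1139.

1139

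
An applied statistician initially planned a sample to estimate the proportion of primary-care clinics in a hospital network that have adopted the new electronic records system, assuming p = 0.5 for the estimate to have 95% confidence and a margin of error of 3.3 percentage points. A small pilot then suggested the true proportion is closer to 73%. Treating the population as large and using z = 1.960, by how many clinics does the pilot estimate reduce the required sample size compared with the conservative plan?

Conservative (p = 0.5): n = 1.960² × 0.25 / 0.033² ≈ 881.91 → 882.
Using p = 0.73: p(1−p) = 0.1971, so n = 1.960² × 0.1971 / 0.033² ≈ 695.30 → 696.
Reduction: 882 − 696 = 186.

186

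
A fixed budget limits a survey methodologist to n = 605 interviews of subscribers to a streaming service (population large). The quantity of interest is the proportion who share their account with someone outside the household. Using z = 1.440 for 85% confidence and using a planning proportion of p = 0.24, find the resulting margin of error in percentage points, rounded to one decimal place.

SE(p̂) = √[p(1−p)/n] = √[0.1824/605] = 0.01736.
E = z × SE = 1.440 × 0.01736 = 0.02500, or 2.5 percentage points.

2.5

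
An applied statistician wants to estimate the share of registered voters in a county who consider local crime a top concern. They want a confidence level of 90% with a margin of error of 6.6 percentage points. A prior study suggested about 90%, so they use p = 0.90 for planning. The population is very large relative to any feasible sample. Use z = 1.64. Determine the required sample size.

56

With p = 0.90, p(1−p) = 0.0900.
n = z²·p(1−p)/E² = 1.64² × 0.0900 / 0.066² = 2.6896 × 0.0900 / 0.004356 ≈ 55.57.
Rounding up gives n = 56.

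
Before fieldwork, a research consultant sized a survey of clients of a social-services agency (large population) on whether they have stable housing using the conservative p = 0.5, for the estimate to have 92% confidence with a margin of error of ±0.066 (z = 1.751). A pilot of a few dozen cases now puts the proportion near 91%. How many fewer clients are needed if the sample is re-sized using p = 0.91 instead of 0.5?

118

Conservative (p = 0.5): n = 1.751² × 0.25 / 0.066² ≈ 175.96 → 176.
Using p = 0.91: p(1−p) = 0.0819, so n = 1.751² × 0.0819 / 0.066² ≈ 57.65 → 58.
Reduction: 176 − 58 = 118.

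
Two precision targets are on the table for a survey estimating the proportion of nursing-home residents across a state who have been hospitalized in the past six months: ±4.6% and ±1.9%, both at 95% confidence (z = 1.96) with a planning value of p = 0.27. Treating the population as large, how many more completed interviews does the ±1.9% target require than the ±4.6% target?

At ±4.6%: n = 1.96² × 0.1971 / 0.046² ≈ 357.84 → 358.
At ±1.9%: n = 1.96² × 0.1971 / 0.019² ≈ 2097.45 → 2098.
Additional respondents: 2098 − 358 = 1740.

1740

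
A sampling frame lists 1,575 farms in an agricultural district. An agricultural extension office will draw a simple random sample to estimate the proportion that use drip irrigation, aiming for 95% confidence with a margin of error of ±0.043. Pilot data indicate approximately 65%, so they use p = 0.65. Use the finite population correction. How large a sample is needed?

364

For 95% confidence, z = 1.960.
Unadjusted: n₀ = 1.960² × 0.65 × 0.35 / 0.043² ≈ 472.67, so n₀ = 473.
Finite population correction with N = 1,575: n = n₀ / (1 + (n₀−1)/N) = 473 / (1 + 472/1575) = 473 / 1.2997 ≈ 363.94.
Rounding up, n = 364.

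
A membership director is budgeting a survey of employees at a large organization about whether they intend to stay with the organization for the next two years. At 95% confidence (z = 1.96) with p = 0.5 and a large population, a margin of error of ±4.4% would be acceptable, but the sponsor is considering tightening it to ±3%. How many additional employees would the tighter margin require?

At ±4.4%: n = 1.96² × 0.2500 / 0.044² ≈ 496.07 → 497.
At ±3%: n = 1.96² × 0.2500 / 0.030² ≈ 1067.11 → 1068.
Additional respondents: 1068 − 497 = 571.

571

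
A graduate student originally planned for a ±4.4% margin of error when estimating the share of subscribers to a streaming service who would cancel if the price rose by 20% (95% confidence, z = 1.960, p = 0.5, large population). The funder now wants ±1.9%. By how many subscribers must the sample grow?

2164

At ±4.4%: n = 1.960² × 0.2500 / 0.044² ≈ 496.07 → 497.
At ±1.9%: n = 1.960² × 0.2500 / 0.019² ≈ 2660.39 → 2661.
Additional respondents: 2661 − 497 = 2164.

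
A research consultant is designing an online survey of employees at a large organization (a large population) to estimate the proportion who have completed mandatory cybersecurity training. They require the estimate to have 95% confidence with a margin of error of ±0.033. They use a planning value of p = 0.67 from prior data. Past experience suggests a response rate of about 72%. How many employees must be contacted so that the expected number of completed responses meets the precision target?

1084

For 95% confidence, z = 1.960.
Completed interviews needed: n₀ = 1.960² × 0.2211 / 0.033² ≈ 779.96 → 780.
At a 72% response rate, contacts needed = 780 / 0.72 ≈ 1083.33 → 1084.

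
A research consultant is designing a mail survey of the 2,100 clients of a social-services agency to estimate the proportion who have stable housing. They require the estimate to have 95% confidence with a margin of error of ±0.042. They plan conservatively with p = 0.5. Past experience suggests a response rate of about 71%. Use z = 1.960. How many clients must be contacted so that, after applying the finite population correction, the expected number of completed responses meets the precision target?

Completed interviews needed (unadjusted): n₀ = 1.960² × 0.2500 / 0.042² ≈ 544.44 → 545.
FPC for N = 2,100: n = 545 / (1 + 544/2100) = 545 / 1.2590 ≈ 432.87 → 433.
At a 71% response rate, contacts needed = 433 / 0.71 ≈ 609.86 → 610.

610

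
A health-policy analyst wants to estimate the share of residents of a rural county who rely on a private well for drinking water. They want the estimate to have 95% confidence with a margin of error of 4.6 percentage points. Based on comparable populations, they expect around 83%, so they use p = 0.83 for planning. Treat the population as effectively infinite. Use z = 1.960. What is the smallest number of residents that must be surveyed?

257

With p = 0.83, p(1−p) = 0.1411.
n = z²·p(1−p)/E² = 1.960² × 0.1411 / 0.046² = 3.8416 × 0.1411 / 0.002116 ≈ 256.17.
Rounding up gives n = 257.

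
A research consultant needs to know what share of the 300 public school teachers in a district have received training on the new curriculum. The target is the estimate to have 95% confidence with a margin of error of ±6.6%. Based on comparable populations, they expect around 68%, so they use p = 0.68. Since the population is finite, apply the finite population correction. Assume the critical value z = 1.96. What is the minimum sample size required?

118

Unadjusted: n₀ = 1.96² × 0.68 × 0.32 / 0.066² ≈ 191.90, so n₀ = 192.
Finite population correction with N = 300: n = n₀ / (1 + (n₀−1)/N) = 192 / (1 + 191/300) = 192 / 1.6367 ≈ 117.31.
Rounding up, n = 118.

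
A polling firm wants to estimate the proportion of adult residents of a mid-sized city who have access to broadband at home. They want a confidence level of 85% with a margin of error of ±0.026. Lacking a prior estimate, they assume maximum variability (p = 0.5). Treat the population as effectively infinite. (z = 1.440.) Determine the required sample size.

With p = 0.5, p(1−p) = 0.25.
n = z²·p(1−p)/E² = 1.440² × 0.2500 / 0.026² = 2.0736 × 0.2500 / 0.000676 ≈ 766.86.
Rounding up gives n = 767.

767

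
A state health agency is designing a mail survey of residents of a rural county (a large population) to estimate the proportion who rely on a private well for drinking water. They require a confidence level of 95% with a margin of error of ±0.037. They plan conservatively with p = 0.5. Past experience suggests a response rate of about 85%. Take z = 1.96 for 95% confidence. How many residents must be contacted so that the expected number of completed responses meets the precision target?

826

Completed interviews needed: n₀ = 1.96² × 0.2500 / 0.037² ≈ 701.53 → 702.
At an 85% response rate, contacts needed = 702 / 0.85 ≈ 825.88 → 826.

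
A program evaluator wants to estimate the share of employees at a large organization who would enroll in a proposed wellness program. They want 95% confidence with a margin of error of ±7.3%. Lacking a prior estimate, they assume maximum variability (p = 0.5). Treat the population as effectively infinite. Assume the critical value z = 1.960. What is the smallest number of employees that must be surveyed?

With p = 0.5, p(1−p) = 0.25.
n = z²·p(1−p)/E² = 1.960² × 0.2500 / 0.073² = 3.8416 × 0.2500 / 0.005329 ≈ 180.22.
Rounding up gives n = 181.

181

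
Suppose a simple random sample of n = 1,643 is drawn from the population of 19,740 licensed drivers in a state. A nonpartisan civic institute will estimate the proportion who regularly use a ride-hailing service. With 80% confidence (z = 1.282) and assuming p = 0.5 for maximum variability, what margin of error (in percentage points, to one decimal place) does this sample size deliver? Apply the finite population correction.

1.5

Finite-population factor: (N−n)/(N−1) = (19740−1643)/(19740−1) = 0.9168.
SE(p̂) = √[p(1−p)/n · (N−n)/(N−1)] = √[0.2500/1643 × 0.9168] = 0.01181.
E = z × SE = 1.282 × 0.01181 = 0.01514 ≈ 1.5 percentage points.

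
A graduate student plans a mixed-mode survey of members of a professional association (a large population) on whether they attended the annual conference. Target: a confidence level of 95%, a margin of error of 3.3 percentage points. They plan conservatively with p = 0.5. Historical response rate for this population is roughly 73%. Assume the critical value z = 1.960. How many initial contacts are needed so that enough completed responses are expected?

Completed interviews needed: n₀ = 1.960² × 0.2500 / 0.033² ≈ 881.91 → 882.
At a 73% response rate, contacts needed = 882 / 0.73 ≈ 1208.22 → 1209.

1209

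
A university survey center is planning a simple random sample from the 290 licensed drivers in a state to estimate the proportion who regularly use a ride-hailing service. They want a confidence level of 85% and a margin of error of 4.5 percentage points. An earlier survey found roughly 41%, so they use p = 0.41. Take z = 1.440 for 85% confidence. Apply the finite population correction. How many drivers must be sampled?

134

Unadjusted: n₀ = 1.440² × 0.41 × 0.59 / 0.045² ≈ 247.71, so n₀ = 248.
Finite population correction with N = 290: n = n₀ / (1 + (n₀−1)/N) = 248 / (1 + 247/290) = 248 / 1.8517 ≈ 133.93.
Rounding up, n = 134.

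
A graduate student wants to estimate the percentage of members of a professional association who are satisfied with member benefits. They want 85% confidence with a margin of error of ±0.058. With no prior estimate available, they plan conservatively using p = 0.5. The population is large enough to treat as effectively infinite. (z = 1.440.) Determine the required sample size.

155

With p = 0.5, p(1−p) = 0.25.
n = z²·p(1−p)/E² = 1.440² × 0.2500 / 0.058² = 2.0736 × 0.2500 / 0.003364 ≈ 154.10.
Rounding up gives n = 155.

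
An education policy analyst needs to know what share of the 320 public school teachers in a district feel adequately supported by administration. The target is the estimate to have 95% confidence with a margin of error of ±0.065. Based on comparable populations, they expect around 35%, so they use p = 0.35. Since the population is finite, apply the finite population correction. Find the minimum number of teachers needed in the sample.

126

For 95% confidence, z = 1.96.
Unadjusted: n₀ = 1.96² × 0.35 × 0.65 / 0.065² ≈ 206.86, so n₀ = 207.
Finite population correction with N = 320: n = n₀ / (1 + (n₀−1)/N) = 207 / (1 + 206/320) = 207 / 1.6438 ≈ 125.93.
Rounding up, n = 126.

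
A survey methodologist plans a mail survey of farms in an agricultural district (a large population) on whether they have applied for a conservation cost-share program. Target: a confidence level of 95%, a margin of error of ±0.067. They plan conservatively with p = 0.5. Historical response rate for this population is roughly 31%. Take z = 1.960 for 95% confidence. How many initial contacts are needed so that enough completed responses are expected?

Completed interviews needed: n₀ = 1.960² × 0.2500 / 0.067² ≈ 213.95 → 214.
At a 31% response rate, contacts needed = 214 / 0.31 ≈ 690.32 → 691.

691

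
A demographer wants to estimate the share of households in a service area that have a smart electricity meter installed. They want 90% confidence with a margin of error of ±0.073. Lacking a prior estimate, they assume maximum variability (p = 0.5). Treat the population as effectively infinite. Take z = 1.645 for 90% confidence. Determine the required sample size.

127

With p = 0.5, p(1−p) = 0.25.
n = z²·p(1−p)/E² = 1.645² × 0.2500 / 0.073² = 2.7060 × 0.2500 / 0.005329 ≈ 126.95.
Rounding up gives n = 127.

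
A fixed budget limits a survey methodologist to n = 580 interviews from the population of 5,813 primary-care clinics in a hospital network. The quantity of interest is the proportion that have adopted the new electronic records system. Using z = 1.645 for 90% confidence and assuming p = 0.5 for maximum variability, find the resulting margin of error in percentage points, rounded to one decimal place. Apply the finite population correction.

Finite-population factor: (N−n)/(N−1) = (5813−580)/(5813−1) = 0.9004.
SE(p̂) = √[p(1−p)/n · (N−n)/(N−1)] = √[0.2500/580 × 0.9004] = 0.01970.
E = z × SE = 1.645 × 0.01970 = 0.03241 ≈ 3.2 percentage points.

3.2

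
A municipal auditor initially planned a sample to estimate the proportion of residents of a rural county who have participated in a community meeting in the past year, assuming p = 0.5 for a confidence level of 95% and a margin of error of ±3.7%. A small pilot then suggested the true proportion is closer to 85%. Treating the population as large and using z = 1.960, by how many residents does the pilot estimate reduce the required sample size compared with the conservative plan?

344

Conservative (p = 0.5): n = 1.960² × 0.25 / 0.037² ≈ 701.53 → 702.
Using p = 0.85: p(1−p) = 0.1275, so n = 1.960² × 0.1275 / 0.037² ≈ 357.78 → 358.
Reduction: 702 − 358 = 344.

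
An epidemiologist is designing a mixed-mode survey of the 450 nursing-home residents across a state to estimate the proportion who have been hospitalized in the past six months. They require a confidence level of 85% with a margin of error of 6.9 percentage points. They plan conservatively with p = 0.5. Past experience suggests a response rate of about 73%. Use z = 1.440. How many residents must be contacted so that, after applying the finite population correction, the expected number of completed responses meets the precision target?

121

Completed interviews needed (unadjusted): n₀ = 1.440² × 0.2500 / 0.069² ≈ 108.88 → 109.
FPC for N = 450: n = 109 / (1 + 108/450) = 109 / 1.2400 ≈ 87.90 → 88.
At a 73% response rate, contacts needed = 88 / 0.73 ≈ 120.55 → 121.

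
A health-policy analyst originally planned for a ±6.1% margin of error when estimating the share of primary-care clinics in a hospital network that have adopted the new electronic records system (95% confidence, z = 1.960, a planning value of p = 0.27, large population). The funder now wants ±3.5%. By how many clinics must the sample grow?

415

At ±6.1%: n = 1.960² × 0.1971 / 0.061² ≈ 203.49 → 204.
At ±3.5%: n = 1.960² × 0.1971 / 0.035² ≈ 618.11 → 619.
Additional respondents: 619 − 204 = 415.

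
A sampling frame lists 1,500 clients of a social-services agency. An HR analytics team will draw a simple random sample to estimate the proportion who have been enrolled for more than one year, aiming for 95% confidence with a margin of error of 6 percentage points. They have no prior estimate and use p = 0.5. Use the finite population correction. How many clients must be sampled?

227

For 95% confidence, z = 1.960.
Unadjusted: n₀ = 1.960² × 0.50 × 0.50 / 0.060² ≈ 266.78, so n₀ = 267.
Finite population correction with N = 1,500: n = n₀ / (1 + (n₀−1)/N) = 267 / (1 + 266/1500) = 267 / 1.1773 ≈ 226.78.
Rounding up, n = 227.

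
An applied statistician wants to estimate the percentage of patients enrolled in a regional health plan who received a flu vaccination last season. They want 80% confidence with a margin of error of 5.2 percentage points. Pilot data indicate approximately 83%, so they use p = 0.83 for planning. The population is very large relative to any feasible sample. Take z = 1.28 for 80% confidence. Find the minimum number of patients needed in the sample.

86

With p = 0.83, p(1−p) = 0.1411.
n = z²·p(1−p)/E² = 1.28² × 0.1411 / 0.052² = 1.6384 × 0.1411 / 0.002704 ≈ 85.49.
Rounding up gives n = 86.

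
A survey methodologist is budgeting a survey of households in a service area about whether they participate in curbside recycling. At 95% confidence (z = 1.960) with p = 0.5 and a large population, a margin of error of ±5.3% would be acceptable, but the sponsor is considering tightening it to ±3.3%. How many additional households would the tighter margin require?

At ±5.3%: n = 1.960² × 0.2500 / 0.053² ≈ 341.90 → 342.
At ±3.3%: n = 1.960² × 0.2500 / 0.033² ≈ 881.91 → 882.
Additional respondents: 882 − 342 = 540.

540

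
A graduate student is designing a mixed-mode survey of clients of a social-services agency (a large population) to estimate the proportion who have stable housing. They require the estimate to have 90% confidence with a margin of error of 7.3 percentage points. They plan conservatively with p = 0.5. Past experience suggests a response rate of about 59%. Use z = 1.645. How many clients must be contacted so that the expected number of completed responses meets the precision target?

216

Completed interviews needed: n₀ = 1.645² × 0.2500 / 0.073² ≈ 126.95 → 127.
At a 59% response rate, contacts needed = 127 / 0.59 ≈ 215.25 → 216.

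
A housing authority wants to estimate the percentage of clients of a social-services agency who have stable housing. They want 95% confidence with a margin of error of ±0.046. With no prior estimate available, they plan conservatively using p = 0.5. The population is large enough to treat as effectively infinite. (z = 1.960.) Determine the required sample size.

With p = 0.5, p(1−p) = 0.25.
n = z²·p(1−p)/E² = 1.960² × 0.2500 / 0.046² = 3.8416 × 0.2500 / 0.002116 ≈ 453.88.
Rounding up gives n = 454.

454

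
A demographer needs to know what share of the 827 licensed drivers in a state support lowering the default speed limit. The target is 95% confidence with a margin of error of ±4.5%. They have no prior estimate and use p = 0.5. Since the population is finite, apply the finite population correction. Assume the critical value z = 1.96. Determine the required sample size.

302

Unadjusted: n₀ = 1.96² × 0.50 × 0.50 / 0.045² ≈ 474.27, so n₀ = 475.
Finite population correction with N = 827: n = n₀ / (1 + (n₀−1)/N) = 475 / (1 + 474/827) = 475 / 1.5732 ≈ 301.94.
Rounding up, n = 302.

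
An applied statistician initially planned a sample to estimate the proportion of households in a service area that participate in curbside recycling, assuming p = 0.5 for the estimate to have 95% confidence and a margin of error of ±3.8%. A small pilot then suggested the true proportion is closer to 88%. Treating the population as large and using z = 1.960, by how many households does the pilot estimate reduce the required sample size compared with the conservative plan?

Conservative (p = 0.5): n = 1.960² × 0.25 / 0.038² ≈ 665.10 → 666.
Using p = 0.88: p(1−p) = 0.1056, so n = 1.960² × 0.1056 / 0.038² ≈ 280.94 → 281.
Reduction: 666 − 281 = 385.

385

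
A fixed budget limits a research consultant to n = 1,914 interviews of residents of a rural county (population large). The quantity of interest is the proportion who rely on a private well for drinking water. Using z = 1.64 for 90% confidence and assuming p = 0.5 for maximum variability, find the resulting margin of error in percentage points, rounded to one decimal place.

SE(p̂) = √[p(1−p)/n] = √[0.2500/1914] = 0.01143.
E = z × SE = 1.64 × 0.01143 = 0.01874, or 1.9 percentage points.

1.9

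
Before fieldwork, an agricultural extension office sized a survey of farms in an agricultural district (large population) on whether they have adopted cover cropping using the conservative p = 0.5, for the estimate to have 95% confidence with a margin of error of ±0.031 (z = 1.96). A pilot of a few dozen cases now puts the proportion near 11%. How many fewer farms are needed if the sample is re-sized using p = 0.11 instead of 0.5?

608

Conservative (p = 0.5): n = 1.96² × 0.25 / 0.031² ≈ 999.38 → 1000.
Using p = 0.11: p(1−p) = 0.0979, so n = 1.96² × 0.0979 / 0.031² ≈ 391.36 → 392.
Reduction: 1000 − 392 = 608.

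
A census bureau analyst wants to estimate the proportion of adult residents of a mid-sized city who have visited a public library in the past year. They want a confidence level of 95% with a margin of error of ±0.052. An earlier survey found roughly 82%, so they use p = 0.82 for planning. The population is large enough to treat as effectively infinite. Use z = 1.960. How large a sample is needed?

210

With p = 0.82, p(1−p) = 0.1476.
n = z²·p(1−p)/E² = 1.960² × 0.1476 / 0.052² = 3.8416 × 0.1476 / 0.002704 ≈ 209.70.
Rounding up gives n = 210.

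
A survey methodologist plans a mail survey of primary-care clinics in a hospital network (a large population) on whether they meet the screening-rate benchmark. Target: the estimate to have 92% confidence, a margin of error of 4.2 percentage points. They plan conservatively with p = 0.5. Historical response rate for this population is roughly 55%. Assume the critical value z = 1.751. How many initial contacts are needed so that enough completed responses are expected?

Completed interviews needed: n₀ = 1.751² × 0.2500 / 0.042² ≈ 434.52 → 435.
At a 55% response rate, contacts needed = 435 / 0.55 ≈ 790.91 → 791.

791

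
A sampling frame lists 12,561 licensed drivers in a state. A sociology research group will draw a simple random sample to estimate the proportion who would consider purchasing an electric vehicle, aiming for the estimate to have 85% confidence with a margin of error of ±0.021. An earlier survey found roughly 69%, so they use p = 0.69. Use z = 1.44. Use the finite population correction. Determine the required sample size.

Unadjusted: n₀ = 1.44² × 0.69 × 0.31 / 0.021² ≈ 1005.77, so n₀ = 1006.
Finite population correction with N = 12,561: n = n₀ / (1 + (n₀−1)/N) = 1006 / (1 + 1005/12561) = 1006 / 1.0800 ≈ 931.47.
Rounding up, n = 932.

932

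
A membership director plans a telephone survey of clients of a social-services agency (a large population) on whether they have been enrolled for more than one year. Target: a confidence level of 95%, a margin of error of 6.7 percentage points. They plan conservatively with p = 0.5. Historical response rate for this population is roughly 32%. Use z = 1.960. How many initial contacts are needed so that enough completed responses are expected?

669

Completed interviews needed: n₀ = 1.960² × 0.2500 / 0.067² ≈ 213.95 → 214.
At a 32% response rate, contacts needed = 214 / 0.32 ≈ 668.75 → 669.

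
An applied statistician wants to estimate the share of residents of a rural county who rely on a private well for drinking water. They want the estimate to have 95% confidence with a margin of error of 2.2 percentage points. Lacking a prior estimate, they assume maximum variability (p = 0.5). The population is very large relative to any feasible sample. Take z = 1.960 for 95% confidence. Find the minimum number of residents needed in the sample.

With p = 0.5, p(1−p) = 0.25.
n = z²·p(1−p)/E² = 1.960² × 0.2500 / 0.022² = 3.8416 × 0.2500 / 0.000484 ≈ 1984.30.
Rounding up gives n = 1985.

1985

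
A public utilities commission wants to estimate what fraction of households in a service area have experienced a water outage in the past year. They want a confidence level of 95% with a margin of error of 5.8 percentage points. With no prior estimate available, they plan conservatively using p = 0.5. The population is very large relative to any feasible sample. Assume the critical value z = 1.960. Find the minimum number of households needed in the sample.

286

With p = 0.5, p(1−p) = 0.25.
n = z²·p(1−p)/E² = 1.960² × 0.2500 / 0.058² = 3.8416 × 0.2500 / 0.003364 ≈ 285.49.
Rounding up gives n = 286.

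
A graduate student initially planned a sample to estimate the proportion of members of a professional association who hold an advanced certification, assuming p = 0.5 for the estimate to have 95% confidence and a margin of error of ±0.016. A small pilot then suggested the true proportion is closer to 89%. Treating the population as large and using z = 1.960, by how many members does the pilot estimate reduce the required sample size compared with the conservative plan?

Conservative (p = 0.5): n = 1.960² × 0.25 / 0.016² ≈ 3751.56 → 3752.
Using p = 0.89: p(1−p) = 0.0979, so n = 1.960² × 0.0979 / 0.016² ≈ 1469.11 → 1470.
Reduction: 3752 − 1470 = 2282.

2282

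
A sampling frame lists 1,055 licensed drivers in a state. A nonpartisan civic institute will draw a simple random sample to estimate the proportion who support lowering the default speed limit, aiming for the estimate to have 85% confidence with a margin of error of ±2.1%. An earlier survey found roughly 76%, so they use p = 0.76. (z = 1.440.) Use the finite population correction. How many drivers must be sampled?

474

Unadjusted: n₀ = 1.440² × 0.76 × 0.24 / 0.021² ≈ 857.65, so n₀ = 858.
Finite population correction with N = 1,055: n = n₀ / (1 + (n₀−1)/N) = 858 / (1 + 857/1055) = 858 / 1.8123 ≈ 473.43.
Rounding up, n = 474.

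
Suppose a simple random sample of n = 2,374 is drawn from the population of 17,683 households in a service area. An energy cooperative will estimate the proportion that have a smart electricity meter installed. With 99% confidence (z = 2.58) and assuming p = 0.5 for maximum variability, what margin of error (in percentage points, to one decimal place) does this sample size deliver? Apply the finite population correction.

Finite-population factor: (N−n)/(N−1) = (17683−2374)/(17683−1) = 0.8658.
SE(p̂) = √[p(1−p)/n · (N−n)/(N−1)] = √[0.2500/2374 × 0.8658] = 0.00955.
E = z × SE = 2.58 × 0.00955 = 0.02464 ≈ 2.5 percentage points.

2.5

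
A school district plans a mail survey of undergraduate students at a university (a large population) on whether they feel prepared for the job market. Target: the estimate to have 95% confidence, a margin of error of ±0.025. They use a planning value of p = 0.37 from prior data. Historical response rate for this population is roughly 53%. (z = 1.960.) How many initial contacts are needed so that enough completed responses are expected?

Completed interviews needed: n₀ = 1.960² × 0.2331 / 0.025² ≈ 1432.76 → 1433.
At a 53% response rate, contacts needed = 1433 / 0.53 ≈ 2703.77 → 2704.

2704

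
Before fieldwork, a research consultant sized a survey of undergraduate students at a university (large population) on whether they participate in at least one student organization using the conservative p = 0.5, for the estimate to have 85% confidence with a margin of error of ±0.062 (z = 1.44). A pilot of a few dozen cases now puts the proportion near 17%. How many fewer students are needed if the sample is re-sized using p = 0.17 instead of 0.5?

58

Conservative (p = 0.5): n = 1.44² × 0.25 / 0.062² ≈ 134.86 → 135.
Using p = 0.17: p(1−p) = 0.1411, so n = 1.44² × 0.1411 / 0.062² ≈ 76.11 → 77.
Reduction: 135 − 77 = 58.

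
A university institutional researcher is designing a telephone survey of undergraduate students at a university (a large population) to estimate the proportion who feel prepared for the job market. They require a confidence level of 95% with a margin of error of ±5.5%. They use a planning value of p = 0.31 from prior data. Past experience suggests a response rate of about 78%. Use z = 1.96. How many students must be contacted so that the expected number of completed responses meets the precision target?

Completed interviews needed: n₀ = 1.96² × 0.2139 / 0.055² ≈ 271.64 → 272.
At a 78% response rate, contacts needed = 272 / 0.78 ≈ 348.72 → 349.

349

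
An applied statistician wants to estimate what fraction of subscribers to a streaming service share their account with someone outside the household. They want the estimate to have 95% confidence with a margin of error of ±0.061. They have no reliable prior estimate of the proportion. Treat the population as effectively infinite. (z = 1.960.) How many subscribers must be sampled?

259

With no prior estimate, use p = 0.5, giving p(1−p) = 0.25.
n = z²·p(1−p)/E² = 1.960² × 0.2500 / 0.061² = 3.8416 × 0.2500 / 0.003721 ≈ 258.10.
Rounding up gives n = 259.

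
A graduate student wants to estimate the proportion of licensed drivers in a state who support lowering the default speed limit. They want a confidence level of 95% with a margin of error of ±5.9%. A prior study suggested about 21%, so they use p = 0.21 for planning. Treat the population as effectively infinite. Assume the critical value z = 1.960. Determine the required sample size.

184

With p = 0.21, p(1−p) = 0.1659.
n = z²·p(1−p)/E² = 1.960² × 0.1659 / 0.059² = 3.8416 × 0.1659 / 0.003481 ≈ 183.09.
Rounding up gives n = 184.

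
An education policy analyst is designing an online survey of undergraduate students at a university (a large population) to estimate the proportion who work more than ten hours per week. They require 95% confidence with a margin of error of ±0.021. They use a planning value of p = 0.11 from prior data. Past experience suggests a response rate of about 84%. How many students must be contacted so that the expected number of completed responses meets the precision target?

For 95% confidence, z = 1.960.
Completed interviews needed: n₀ = 1.960² × 0.0979 / 0.021² ≈ 852.82 → 853.
At an 84% response rate, contacts needed = 853 / 0.84 ≈ 1015.48 → 1016.

1016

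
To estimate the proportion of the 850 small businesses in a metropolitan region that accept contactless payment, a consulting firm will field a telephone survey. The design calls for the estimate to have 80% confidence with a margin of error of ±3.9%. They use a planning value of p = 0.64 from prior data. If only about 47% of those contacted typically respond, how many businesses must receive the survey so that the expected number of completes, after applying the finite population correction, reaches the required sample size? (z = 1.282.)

Completed interviews needed (unadjusted): n₀ = 1.282² × 0.2304 / 0.039² ≈ 248.96 → 249.
FPC for N = 850: n = 249 / (1 + 248/850) = 249 / 1.2918 ≈ 192.76 → 193.
At a 47% response rate, contacts needed = 193 / 0.47 ≈ 410.64 → 411.

411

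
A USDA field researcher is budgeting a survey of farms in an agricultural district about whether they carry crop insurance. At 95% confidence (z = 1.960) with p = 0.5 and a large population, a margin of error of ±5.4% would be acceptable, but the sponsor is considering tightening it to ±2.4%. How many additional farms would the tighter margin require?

1338

At ±5.4%: n = 1.960² × 0.2500 / 0.054² ≈ 329.36 → 330.
At ±2.4%: n = 1.960² × 0.2500 / 0.024² ≈ 1667.36 → 1668.
Additional respondents: 1668 − 330 = 1338.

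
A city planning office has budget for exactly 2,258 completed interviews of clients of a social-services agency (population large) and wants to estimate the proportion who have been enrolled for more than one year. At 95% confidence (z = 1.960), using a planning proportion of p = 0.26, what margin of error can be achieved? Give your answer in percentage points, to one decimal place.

1.8

SE(p̂) = √[p(1−p)/n] = √[0.1924/2258] = 0.00923.
E = z × SE = 1.960 × 0.00923 = 0.01809, or 1.8 percentage points.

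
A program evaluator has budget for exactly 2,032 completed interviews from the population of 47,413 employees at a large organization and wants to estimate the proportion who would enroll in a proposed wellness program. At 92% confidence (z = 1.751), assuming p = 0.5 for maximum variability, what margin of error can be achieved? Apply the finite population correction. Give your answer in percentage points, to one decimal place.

1.9

Finite-population factor: (N−n)/(N−1) = (47413−2032)/(47413−1) = 0.9572.
SE(p̂) = √[p(1−p)/n · (N−n)/(N−1)] = √[0.2500/2032 × 0.9572] = 0.01085.
E = z × SE = 1.751 × 0.01085 = 0.01900 ≈ 1.9 percentage points.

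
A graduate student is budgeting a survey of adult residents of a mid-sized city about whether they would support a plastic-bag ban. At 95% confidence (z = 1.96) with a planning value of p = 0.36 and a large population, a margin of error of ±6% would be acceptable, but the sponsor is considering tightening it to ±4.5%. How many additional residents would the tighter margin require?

192

At ±6%: n = 1.96² × 0.2304 / 0.060² ≈ 245.86 → 246.
At ±4.5%: n = 1.96² × 0.2304 / 0.045² ≈ 437.09 → 438.
Additional respondents: 438 − 246 = 192.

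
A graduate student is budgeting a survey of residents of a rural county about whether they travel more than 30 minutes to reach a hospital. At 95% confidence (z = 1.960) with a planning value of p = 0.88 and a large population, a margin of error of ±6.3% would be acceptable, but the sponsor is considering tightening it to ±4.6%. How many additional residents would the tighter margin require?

At ±6.3%: n = 1.960² × 0.1056 / 0.063² ≈ 102.21 → 103.
At ±4.6%: n = 1.960² × 0.1056 / 0.046² ≈ 191.72 → 192.
Additional respondents: 192 − 103 = 89.

89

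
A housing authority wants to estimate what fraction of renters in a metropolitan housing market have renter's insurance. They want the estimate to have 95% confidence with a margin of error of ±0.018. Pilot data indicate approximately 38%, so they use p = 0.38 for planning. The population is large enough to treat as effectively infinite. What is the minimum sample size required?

For 95% confidence, z = 1.960.
With p = 0.38, p(1−p) = 0.2356.
n = z²·p(1−p)/E² = 1.960² × 0.2356 / 0.018² = 3.8416 × 0.2356 / 0.000324 ≈ 2793.46.
Rounding up gives n = 2794.

2794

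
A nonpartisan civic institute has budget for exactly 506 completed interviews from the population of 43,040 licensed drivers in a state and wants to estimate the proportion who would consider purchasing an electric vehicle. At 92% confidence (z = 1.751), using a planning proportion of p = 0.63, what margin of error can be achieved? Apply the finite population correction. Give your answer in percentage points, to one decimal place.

3.7

Finite-population factor: (N−n)/(N−1) = (43040−506)/(43040−1) = 0.9883.
SE(p̂) = √[p(1−p)/n · (N−n)/(N−1)] = √[0.2331/506 × 0.9883] = 0.02134.
E = z × SE = 1.751 × 0.02134 = 0.03736 ≈ 3.7 percentage points.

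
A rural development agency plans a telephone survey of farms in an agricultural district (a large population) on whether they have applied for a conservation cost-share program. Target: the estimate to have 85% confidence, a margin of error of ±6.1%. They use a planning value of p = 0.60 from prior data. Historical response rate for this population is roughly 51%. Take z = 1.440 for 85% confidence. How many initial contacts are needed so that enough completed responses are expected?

263

Completed interviews needed: n₀ = 1.440² × 0.2400 / 0.061² ≈ 133.74 → 134.
At a 51% response rate, contacts needed = 134 / 0.51 ≈ 262.75 → 263.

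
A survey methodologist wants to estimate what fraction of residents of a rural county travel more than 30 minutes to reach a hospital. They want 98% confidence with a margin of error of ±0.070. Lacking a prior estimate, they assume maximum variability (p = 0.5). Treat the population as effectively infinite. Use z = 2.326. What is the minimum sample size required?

With p = 0.5, p(1−p) = 0.25.
n = z²·p(1−p)/E² = 2.326² × 0.2500 / 0.070² = 5.4103 × 0.2500 / 0.004900 ≈ 276.03.
Rounding up gives n = 277.

277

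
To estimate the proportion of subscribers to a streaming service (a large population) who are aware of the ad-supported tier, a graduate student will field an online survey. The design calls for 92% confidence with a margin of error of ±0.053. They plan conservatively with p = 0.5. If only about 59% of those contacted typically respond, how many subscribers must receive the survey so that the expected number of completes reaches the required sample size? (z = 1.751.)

463

Completed interviews needed: n₀ = 1.751² × 0.2500 / 0.053² ≈ 272.87 → 273.
At a 59% response rate, contacts needed = 273 / 0.59 ≈ 462.71 → 463.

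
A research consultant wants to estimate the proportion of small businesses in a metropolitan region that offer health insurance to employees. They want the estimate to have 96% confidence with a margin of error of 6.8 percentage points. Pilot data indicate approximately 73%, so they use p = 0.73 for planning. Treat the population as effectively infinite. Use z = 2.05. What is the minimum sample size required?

180

With p = 0.73, p(1−p) = 0.1971.
n = z²·p(1−p)/E² = 2.05² × 0.1971 / 0.068² = 4.2025 × 0.1971 / 0.004624 ≈ 179.13.
Rounding up gives n = 180.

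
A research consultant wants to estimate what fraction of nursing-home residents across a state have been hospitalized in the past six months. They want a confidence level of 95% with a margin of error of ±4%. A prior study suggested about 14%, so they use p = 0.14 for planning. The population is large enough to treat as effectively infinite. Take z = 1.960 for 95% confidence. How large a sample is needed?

With p = 0.14, p(1−p) = 0.1204.
n = z²·p(1−p)/E² = 1.960² × 0.1204 / 0.040² = 3.8416 × 0.1204 / 0.001600 ≈ 289.08.
Rounding up gives n = 290.

290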